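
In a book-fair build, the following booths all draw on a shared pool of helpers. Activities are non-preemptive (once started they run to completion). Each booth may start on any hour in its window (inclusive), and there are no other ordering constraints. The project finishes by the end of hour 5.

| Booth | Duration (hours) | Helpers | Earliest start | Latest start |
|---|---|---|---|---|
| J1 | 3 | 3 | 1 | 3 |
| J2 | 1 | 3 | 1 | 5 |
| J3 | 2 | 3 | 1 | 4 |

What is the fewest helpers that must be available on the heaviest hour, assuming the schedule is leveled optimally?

6

Early-start (J1@1, J2@1, J3@1) gives peak 9: h1:9  h2:6  h3:3  h4:0  h5:0.
Shift J3→2.
Schedule J1@1, J2@1, J3@2: h1:6  h2:6  h3:6  h4:0  h5:0 — peak 6.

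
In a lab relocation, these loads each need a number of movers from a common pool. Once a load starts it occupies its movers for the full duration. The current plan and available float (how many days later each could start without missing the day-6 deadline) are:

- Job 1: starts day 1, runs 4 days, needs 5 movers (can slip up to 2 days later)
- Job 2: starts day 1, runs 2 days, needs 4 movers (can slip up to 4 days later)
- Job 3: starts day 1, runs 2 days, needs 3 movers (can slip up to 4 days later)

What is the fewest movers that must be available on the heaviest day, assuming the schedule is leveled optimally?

Early-start (Job 1@1, Job 2@1, Job 3@1) gives peak 12: d1:12  d2:12  d3:5  d4:5  d5:0  d6:0.
Shift Job 2→5, Job 3→5.
Schedule Job 1@1, Job 2@5, Job 3@5: d1:5  d2:5  d3:5  d4:5  d5:7  d6:7 — peak 7.

7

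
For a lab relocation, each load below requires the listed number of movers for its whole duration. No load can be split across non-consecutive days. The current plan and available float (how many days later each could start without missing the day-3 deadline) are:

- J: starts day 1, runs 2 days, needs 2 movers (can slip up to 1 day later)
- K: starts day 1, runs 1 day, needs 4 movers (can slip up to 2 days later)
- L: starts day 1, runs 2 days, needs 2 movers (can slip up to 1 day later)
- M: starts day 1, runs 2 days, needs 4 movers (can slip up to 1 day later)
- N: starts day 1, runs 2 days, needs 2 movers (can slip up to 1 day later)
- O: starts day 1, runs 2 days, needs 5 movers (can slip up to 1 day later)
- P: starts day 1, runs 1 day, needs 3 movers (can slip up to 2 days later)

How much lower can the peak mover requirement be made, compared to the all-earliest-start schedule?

Early-start peak: d1:22  d2:15  d3:0 ⇒ 22.
Leveled (J@1, K@1, L@1, M@1, N@1, O@2, P@3): d1:14  d2:15  d3:8 ⇒ 15.
Reduction 22 − 15 = 7.

7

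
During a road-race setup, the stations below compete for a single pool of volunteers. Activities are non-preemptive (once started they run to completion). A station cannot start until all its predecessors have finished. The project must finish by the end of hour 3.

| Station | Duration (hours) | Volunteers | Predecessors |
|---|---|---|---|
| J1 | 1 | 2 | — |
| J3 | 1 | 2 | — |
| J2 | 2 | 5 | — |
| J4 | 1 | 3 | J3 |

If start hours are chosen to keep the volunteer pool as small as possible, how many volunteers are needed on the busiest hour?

7

Early-start (J1@1, J3@1, J2@1, J4@2) gives peak 9: h1:9  h2:8  h3:0.
Shift J3→2, J4→3.
Schedule J1@1, J3@2, J2@1, J4@3: h1:7  h2:7  h3:3 — peak 7.
No arrangement of the 18 feasible schedules does better.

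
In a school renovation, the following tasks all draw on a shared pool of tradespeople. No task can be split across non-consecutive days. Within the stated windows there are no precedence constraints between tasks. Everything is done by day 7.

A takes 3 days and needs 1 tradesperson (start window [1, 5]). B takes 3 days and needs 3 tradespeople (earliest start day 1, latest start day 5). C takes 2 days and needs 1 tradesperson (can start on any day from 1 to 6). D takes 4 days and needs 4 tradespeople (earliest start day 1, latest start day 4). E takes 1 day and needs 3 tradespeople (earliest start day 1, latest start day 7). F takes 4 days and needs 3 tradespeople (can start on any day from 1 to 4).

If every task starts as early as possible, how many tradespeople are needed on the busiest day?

15

Early-start schedule: A@1, B@1, C@1, D@1, E@1, F@1.
Load per day: day 1: 15, day 2: 12, day 3: 11, day 4: 7, day 5: 0, day 6: 0, day 7: 0.
Peak is 15.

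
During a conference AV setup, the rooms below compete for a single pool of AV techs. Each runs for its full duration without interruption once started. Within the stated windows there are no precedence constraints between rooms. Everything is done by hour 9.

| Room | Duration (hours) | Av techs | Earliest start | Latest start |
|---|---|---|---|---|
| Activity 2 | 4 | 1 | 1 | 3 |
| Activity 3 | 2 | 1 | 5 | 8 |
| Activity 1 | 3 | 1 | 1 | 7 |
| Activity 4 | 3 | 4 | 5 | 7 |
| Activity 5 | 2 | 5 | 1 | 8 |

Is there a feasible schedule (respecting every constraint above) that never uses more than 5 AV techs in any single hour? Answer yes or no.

yes

Schedule Activity 2@1, Activity 3@5, Activity 1@1, Activity 4@5, Activity 5@8: h1:2  h2:2  h3:2  h4:1  h5:5  h6:5  h7:4  h8:5  h9:5 — peak 5 ≤ 5.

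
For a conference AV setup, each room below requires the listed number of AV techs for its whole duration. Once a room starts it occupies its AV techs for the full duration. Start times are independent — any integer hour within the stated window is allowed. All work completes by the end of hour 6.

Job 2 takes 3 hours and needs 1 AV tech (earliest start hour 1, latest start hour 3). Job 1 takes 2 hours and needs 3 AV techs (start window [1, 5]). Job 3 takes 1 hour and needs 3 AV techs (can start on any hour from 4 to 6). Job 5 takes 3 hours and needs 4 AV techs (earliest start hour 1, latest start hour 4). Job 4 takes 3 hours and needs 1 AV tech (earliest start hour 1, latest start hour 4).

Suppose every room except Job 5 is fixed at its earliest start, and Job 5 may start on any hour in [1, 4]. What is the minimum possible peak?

Job 5@1: h1:9  h2:9  h3:6  h4:3  h5:0  h6:0 → peak 9
Job 5@2: h1:5  h2:9  h3:6  h4:7  h5:0  h6:0 → peak 9
Job 5@3: h1:5  h2:5  h3:6  h4:7  h5:4  h6:0 → peak 7
Job 5@4: h1:5  h2:5  h3:2  h4:7  h5:4  h6:4 → peak 7
Best is Job 5@3, peak 7.

7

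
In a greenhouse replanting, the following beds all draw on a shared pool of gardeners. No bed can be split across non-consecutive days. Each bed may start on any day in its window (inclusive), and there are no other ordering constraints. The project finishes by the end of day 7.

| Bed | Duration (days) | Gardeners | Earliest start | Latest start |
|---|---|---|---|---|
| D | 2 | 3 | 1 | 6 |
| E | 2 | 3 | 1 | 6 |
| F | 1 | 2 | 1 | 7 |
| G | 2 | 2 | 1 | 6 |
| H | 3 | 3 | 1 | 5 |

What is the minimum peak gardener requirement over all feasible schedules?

Early-start (D@1, E@1, F@1, G@1, H@1) gives peak 13: d1:13  d2:11  d3:3  d4:0  d5:0  d6:0  d7:0.
Shift E→3, G→2, H→5.
Schedule D@1, E@3, F@1, G@2, H@5: d1:5  d2:5  d3:5  d4:3  d5:3  d6:3  d7:3 — peak 5.

5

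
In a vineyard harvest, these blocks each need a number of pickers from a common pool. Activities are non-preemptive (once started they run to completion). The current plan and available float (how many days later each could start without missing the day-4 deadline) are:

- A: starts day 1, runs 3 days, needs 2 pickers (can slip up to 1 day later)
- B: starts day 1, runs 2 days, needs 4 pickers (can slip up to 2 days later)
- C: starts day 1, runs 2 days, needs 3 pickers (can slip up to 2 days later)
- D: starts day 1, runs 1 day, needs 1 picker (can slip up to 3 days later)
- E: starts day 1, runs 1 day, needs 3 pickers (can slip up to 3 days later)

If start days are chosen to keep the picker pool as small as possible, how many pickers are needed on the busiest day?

Early-start (A@1, B@1, C@1, D@1, E@1) gives peak 13: d1:13  d2:9  d3:2  d4:0.
Shift C→3, D→3, E→4.
Schedule A@1, B@1, C@3, D@3, E@4: d1:6  d2:6  d3:6  d4:6 — peak 6.
Total picker-days = 24 over 4 days ⇒ peak ≥ ⌈24/4⌉ = 6, so 6 is optimal.

6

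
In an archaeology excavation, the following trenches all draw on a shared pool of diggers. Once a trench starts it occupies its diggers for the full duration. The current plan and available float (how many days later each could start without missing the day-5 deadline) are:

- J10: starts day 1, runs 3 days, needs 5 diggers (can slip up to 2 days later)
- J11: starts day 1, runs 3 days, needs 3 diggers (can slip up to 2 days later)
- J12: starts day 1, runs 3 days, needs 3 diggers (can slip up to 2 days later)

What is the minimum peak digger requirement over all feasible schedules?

11

Schedule J10@1, J11@1, J12@1: d1:11  d2:11  d3:11  d4:0  d5:0 — peak 11.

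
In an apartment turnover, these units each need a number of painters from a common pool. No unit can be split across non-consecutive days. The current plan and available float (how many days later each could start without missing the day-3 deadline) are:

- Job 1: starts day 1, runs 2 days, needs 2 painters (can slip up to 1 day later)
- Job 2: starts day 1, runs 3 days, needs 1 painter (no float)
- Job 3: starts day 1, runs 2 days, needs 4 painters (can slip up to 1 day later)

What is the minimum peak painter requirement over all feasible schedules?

7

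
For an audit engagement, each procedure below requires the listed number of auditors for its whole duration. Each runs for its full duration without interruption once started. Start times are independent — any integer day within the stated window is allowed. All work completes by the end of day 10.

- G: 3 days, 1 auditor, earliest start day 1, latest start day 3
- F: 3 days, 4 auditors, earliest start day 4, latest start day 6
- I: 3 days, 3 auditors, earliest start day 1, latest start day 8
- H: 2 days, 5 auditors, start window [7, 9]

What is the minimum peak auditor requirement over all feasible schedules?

5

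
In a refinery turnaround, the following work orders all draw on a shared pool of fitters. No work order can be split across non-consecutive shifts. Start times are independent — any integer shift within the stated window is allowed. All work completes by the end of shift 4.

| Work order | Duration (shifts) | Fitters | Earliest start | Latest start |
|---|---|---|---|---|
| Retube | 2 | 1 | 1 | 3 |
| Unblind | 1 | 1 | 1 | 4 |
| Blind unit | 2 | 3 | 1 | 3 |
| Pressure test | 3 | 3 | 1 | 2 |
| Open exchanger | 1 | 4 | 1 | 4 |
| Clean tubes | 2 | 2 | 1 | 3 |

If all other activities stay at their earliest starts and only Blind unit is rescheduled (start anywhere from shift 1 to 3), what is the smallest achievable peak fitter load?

Blind unit@1: s1:14  s2:9  s3:3  s4:0 → peak 14
Blind unit@2: s1:11  s2:9  s3:6  s4:0 → peak 11
Blind unit@3: s1:11  s2:6  s3:6  s4:3 → peak 11
Best is Blind unit@2, peak 11.

11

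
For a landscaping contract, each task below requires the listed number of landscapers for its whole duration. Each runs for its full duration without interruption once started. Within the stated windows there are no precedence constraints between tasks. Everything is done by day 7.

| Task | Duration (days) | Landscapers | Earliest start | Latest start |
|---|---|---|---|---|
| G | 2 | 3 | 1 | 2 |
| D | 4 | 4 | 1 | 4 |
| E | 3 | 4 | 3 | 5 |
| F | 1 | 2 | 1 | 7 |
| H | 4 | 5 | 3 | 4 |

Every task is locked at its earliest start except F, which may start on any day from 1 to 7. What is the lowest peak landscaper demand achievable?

13

F@1: d1:9  d2:7  d3:13  d4:13  d5:9  d6:5  d7:0 → peak 13
F@2: d1:7  d2:9  d3:13  d4:13  d5:9  d6:5  d7:0 → peak 13
F@3: d1:7  d2:7  d3:15  d4:13  d5:9  d6:5  d7:0 → peak 15
F@4: d1:7  d2:7  d3:13  d4:15  d5:9  d6:5  d7:0 → peak 15
F@5: d1:7  d2:7  d3:13  d4:13  d5:11  d6:5  d7:0 → peak 13
F@6: d1:7  d2:7  d3:13  d4:13  d5:9  d6:7  d7:0 → peak 13
F@7: d1:7  d2:7  d3:13  d4:13  d5:9  d6:5  d7:2 → peak 13
Best is F@1, peak 13.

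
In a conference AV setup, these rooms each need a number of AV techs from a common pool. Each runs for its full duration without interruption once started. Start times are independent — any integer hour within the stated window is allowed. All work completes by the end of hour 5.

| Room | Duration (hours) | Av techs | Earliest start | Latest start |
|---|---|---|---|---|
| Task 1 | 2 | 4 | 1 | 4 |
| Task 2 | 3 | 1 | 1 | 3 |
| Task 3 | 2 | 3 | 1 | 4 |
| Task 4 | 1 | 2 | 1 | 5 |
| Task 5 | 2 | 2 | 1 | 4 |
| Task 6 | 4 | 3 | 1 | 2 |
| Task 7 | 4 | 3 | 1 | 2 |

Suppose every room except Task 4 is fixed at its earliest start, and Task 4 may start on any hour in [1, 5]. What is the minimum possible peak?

Task 4@1: h1:18  h2:16  h3:7  h4:6  h5:0 → peak 18
Task 4@2: h1:16  h2:18  h3:7  h4:6  h5:0 → peak 18
Task 4@3: h1:16  h2:16  h3:9  h4:6  h5:0 → peak 16
Task 4@4: h1:16  h2:16  h3:7  h4:8  h5:0 → peak 16
Task 4@5: h1:16  h2:16  h3:7  h4:6  h5:2 → peak 16
Best is Task 4@3, peak 16.

16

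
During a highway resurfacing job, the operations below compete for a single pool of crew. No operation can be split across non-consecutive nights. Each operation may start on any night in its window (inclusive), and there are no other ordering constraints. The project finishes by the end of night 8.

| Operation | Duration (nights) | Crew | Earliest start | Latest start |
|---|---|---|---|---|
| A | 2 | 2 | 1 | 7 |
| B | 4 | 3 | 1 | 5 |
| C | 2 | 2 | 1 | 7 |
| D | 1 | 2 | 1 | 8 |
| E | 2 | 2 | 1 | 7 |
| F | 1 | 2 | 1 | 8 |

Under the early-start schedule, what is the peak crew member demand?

13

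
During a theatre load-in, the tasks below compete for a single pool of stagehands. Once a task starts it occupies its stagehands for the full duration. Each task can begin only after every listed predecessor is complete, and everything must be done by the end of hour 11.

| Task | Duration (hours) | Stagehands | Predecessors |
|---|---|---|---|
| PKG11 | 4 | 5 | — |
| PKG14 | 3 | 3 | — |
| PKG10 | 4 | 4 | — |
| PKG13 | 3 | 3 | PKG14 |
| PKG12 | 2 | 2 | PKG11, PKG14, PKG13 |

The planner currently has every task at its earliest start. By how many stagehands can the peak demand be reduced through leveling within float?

4

Early-start peak: h1:12  h2:12  h3:12  h4:12  h5:3  h6:3  h7:2  h8:2  h9:0  h10:0  h11:0 ⇒ 12.
Leveled (PKG11@1, PKG14@1, PKG10@5, PKG13@4, PKG12@7): h1:8  h2:8  h3:8  h4:8  h5:7  h6:7  h7:6  h8:6  h9:0  h10:0  h11:0 ⇒ 8.
Reduction 12 − 8 = 4.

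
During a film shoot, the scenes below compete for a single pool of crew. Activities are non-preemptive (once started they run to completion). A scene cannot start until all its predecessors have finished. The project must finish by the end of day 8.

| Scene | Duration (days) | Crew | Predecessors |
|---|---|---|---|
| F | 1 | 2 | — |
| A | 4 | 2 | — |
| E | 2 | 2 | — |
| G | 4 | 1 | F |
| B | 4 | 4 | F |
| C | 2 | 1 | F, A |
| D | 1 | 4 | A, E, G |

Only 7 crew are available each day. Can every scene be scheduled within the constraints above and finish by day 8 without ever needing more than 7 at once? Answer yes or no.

yes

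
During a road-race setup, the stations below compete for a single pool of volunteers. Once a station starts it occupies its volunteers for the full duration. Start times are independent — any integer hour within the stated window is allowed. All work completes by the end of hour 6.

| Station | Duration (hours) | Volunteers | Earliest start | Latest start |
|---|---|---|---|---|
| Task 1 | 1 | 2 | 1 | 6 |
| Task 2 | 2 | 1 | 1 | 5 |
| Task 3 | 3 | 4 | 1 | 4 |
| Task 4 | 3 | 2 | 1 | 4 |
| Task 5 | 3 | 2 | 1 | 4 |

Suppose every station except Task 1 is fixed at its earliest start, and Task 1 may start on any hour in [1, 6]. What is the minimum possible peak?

9

Task 1@1: h1:11  h2:9  h3:8  h4:0  h5:0  h6:0 → peak 11
Task 1@2: h1:9  h2:11  h3:8  h4:0  h5:0  h6:0 → peak 11
Task 1@3: h1:9  h2:9  h3:10  h4:0  h5:0  h6:0 → peak 10
Task 1@4: h1:9  h2:9  h3:8  h4:2  h5:0  h6:0 → peak 9
Task 1@5: h1:9  h2:9  h3:8  h4:0  h5:2  h6:0 → peak 9
Task 1@6: h1:9  h2:9  h3:8  h4:0  h5:0  h6:2 → peak 9
Best is Task 1@4, peak 9.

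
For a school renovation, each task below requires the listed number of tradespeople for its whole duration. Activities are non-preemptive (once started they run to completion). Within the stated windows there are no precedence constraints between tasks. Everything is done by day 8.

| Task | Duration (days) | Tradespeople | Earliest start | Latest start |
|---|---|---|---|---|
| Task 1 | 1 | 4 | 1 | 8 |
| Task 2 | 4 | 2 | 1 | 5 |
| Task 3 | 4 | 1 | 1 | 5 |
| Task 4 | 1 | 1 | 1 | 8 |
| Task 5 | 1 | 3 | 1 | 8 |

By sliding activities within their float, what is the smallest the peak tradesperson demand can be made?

4

Early-start (Task 1@1, Task 2@1, Task 3@1, Task 4@1, Task 5@1) gives peak 11: d1:11  d2:3  d3:3  d4:3  d5:0  d6:0  d7:0  d8:0.
Shift Task 2→2, Task 3→2, Task 4→2, Task 5→6.
Schedule Task 1@1, Task 2@2, Task 3@2, Task 4@2, Task 5@6: d1:4  d2:4  d3:3  d4:3  d5:3  d6:3  d7:0  d8:0 — peak 4.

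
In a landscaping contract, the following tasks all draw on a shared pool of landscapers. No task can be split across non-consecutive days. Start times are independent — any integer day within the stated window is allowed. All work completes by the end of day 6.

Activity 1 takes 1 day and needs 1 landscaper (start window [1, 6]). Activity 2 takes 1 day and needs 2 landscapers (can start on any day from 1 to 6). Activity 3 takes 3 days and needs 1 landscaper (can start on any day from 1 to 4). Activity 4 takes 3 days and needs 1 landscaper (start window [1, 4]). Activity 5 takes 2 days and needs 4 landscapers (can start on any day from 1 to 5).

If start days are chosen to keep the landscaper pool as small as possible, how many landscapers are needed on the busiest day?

4

Early-start (Activity 1@1, Activity 2@1, Activity 3@1, Activity 4@1, Activity 5@1) gives peak 9: d1:9  d2:6  d3:2  d4:0  d5:0  d6:0.
Shift Activity 4→2, Activity 5→5.
Schedule Activity 1@1, Activity 2@1, Activity 3@1, Activity 4@2, Activity 5@5: d1:4  d2:2  d3:2  d4:1  d5:4  d6:4 — peak 4.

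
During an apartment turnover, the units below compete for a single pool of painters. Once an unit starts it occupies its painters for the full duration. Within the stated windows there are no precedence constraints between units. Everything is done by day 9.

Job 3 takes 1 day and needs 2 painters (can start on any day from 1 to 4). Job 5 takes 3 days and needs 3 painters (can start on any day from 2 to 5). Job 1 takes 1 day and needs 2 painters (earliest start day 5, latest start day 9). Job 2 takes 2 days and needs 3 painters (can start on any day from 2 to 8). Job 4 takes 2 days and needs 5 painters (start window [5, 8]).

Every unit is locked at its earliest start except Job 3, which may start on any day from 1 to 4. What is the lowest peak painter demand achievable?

7

Job 3@1: d1:2  d2:6  d3:6  d4:3  d5:7  d6:5  d7:0  d8:0  d9:0 → peak 7
Job 3@2: d1:0  d2:8  d3:6  d4:3  d5:7  d6:5  d7:0  d8:0  d9:0 → peak 8
Job 3@3: d1:0  d2:6  d3:8  d4:3  d5:7  d6:5  d7:0  d8:0  d9:0 → peak 8
Job 3@4: d1:0  d2:6  d3:6  d4:5  d5:7  d6:5  d7:0  d8:0  d9:0 → peak 7
Best is Job 3@1, peak 7.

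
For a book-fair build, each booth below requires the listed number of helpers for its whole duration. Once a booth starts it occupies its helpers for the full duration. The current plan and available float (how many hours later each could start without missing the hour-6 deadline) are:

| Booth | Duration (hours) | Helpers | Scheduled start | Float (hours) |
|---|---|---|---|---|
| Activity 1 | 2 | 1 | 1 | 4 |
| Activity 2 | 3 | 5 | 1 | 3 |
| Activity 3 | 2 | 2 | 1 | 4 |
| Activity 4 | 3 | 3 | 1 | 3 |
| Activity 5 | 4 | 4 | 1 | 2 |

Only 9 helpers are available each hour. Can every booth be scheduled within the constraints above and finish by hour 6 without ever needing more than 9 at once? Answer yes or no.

Schedule Activity 1@1, Activity 2@1, Activity 3@1, Activity 4@4, Activity 5@3: h1:8  h2:8  h3:9  h4:7  h5:7  h6:7 — peak 9 ≤ 9.

yes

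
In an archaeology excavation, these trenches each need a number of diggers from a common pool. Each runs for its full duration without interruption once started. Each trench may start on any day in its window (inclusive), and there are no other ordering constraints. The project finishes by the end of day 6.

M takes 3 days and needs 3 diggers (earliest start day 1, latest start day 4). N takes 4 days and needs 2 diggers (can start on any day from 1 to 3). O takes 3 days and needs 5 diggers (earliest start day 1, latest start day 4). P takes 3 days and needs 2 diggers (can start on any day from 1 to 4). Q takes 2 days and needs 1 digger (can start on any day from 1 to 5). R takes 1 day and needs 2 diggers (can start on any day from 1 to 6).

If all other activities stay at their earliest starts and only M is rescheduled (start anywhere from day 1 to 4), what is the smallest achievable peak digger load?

12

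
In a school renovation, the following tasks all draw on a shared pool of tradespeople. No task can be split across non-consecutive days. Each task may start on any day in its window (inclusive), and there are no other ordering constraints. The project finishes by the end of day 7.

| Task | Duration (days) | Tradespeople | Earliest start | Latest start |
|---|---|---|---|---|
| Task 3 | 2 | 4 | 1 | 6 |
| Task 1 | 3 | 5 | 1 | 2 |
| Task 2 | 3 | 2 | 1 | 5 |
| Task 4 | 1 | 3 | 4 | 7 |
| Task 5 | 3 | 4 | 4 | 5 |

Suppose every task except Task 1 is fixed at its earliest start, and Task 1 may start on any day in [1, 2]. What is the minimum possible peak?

Task 1@1: d1:11  d2:11  d3:7  d4:7  d5:4  d6:4  d7:0 → peak 11
Task 1@2: d1:6  d2:11  d3:7  d4:12  d5:4  d6:4  d7:0 → peak 12
Best is Task 1@1, peak 11.

11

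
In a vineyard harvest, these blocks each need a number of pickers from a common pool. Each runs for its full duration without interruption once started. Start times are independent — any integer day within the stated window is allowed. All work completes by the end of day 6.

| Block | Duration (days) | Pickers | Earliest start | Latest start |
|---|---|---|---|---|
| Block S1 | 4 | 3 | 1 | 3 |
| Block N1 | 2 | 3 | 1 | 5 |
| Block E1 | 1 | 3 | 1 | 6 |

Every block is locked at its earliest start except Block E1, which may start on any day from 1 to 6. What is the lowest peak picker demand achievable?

6

Block E1@1: d1:9  d2:6  d3:3  d4:3  d5:0  d6:0 → peak 9
Block E1@2: d1:6  d2:9  d3:3  d4:3  d5:0  d6:0 → peak 9
Block E1@3: d1:6  d2:6  d3:6  d4:3  d5:0  d6:0 → peak 6
Block E1@4: d1:6  d2:6  d3:3  d4:6  d5:0  d6:0 → peak 6
Block E1@5: d1:6  d2:6  d3:3  d4:3  d5:3  d6:0 → peak 6
Block E1@6: d1:6  d2:6  d3:3  d4:3  d5:0  d6:3 → peak 6
Best is Block E1@3, peak 6.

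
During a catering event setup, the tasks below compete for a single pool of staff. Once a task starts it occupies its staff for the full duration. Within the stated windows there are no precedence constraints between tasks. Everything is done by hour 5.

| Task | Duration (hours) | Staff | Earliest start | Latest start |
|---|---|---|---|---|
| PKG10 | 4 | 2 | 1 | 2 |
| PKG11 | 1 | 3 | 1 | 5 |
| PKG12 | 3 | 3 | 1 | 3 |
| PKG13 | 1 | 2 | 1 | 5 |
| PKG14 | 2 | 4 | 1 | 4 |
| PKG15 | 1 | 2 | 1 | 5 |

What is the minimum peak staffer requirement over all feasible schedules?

Early-start (PKG10@1, PKG11@1, PKG12@1, PKG13@1, PKG14@1, PKG15@1) gives peak 16: h1:16  h2:9  h3:5  h4:2  h5:0.
Shift PKG11→5, PKG14→4, PKG15→2.
Schedule PKG10@1, PKG11@5, PKG12@1, PKG13@1, PKG14@4, PKG15@2: h1:7  h2:7  h3:5  h4:6  h5:7 — peak 7.
Total staffer-hours = 32 over 5 hours ⇒ peak ≥ ⌈32/5⌉ = 7, so 7 is optimal.

7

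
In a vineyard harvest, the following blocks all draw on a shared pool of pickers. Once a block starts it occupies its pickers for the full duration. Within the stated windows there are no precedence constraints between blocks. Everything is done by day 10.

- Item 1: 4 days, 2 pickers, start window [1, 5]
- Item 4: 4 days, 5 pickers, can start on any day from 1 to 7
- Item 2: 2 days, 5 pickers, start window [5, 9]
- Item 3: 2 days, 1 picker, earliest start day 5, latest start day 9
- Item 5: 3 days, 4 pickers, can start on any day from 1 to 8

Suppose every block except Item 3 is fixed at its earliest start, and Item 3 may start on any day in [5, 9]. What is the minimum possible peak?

11

Item 3@5: d1:11  d2:11  d3:11  d4:7  d5:6  d6:6  d7:0  d8:0  d9:0  d10:0 → peak 11
Item 3@6: d1:11  d2:11  d3:11  d4:7  d5:5  d6:6  d7:1  d8:0  d9:0  d10:0 → peak 11
Item 3@7: d1:11  d2:11  d3:11  d4:7  d5:5  d6:5  d7:1  d8:1  d9:0  d10:0 → peak 11
Item 3@8: d1:11  d2:11  d3:11  d4:7  d5:5  d6:5  d7:0  d8:1  d9:1  d10:0 → peak 11
Item 3@9: d1:11  d2:11  d3:11  d4:7  d5:5  d6:5  d7:0  d8:0  d9:1  d10:1 → peak 11
Best is Item 3@5, peak 11.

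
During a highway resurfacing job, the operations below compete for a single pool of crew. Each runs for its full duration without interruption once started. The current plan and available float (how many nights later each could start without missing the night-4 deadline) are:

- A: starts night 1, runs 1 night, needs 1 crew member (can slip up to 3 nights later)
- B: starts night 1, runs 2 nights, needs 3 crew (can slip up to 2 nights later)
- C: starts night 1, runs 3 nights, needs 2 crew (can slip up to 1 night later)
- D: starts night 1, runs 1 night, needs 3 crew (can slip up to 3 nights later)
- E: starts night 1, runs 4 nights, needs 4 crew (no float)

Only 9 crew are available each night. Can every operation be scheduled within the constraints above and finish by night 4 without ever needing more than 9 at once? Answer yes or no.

yes

Schedule A@1, B@1, C@2, D@3, E@1: n1:8  n2:9  n3:9  n4:6 — peak 9 ≤ 9.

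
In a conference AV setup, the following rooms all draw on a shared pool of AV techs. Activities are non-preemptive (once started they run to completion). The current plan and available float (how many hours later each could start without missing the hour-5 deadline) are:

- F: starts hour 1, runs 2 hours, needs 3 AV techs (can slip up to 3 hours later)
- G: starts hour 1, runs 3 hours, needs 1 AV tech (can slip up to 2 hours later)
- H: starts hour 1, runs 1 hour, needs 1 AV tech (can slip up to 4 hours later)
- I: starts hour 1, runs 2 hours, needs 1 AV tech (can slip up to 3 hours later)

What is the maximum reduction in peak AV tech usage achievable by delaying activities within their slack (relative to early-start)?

3

Early-start peak: h1:6  h2:5  h3:1  h4:0  h5:0 ⇒ 6.
Leveled (F@1, G@3, H@3, I@3): h1:3  h2:3  h3:3  h4:2  h5:1 ⇒ 3.
Reduction 6 − 3 = 3.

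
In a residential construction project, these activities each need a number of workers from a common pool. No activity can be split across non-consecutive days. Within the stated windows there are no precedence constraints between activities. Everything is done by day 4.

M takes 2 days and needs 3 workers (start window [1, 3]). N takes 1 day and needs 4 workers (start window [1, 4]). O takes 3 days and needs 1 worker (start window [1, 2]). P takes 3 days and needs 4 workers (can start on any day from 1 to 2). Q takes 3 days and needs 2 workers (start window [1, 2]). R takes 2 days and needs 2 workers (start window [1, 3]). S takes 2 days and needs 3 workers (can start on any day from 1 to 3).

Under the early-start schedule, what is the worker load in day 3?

7

At early start, day 3 has: O, P, Q.
Demand: 1 + 4 + 2 = 7.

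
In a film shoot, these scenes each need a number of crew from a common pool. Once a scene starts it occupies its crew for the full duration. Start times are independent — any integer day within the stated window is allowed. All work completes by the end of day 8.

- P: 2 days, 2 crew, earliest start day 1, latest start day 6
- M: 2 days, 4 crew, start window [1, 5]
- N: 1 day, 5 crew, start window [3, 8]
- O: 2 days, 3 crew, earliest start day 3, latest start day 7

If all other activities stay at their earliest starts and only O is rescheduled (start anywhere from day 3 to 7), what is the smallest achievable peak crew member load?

O@3: d1:6  d2:6  d3:8  d4:3  d5:0  d6:0  d7:0  d8:0 → peak 8
O@4: d1:6  d2:6  d3:5  d4:3  d5:3  d6:0  d7:0  d8:0 → peak 6
O@5: d1:6  d2:6  d3:5  d4:0  d5:3  d6:3  d7:0  d8:0 → peak 6
O@6: d1:6  d2:6  d3:5  d4:0  d5:0  d6:3  d7:3  d8:0 → peak 6
O@7: d1:6  d2:6  d3:5  d4:0  d5:0  d6:0  d7:3  d8:3 → peak 6
Best is O@4, peak 6.

6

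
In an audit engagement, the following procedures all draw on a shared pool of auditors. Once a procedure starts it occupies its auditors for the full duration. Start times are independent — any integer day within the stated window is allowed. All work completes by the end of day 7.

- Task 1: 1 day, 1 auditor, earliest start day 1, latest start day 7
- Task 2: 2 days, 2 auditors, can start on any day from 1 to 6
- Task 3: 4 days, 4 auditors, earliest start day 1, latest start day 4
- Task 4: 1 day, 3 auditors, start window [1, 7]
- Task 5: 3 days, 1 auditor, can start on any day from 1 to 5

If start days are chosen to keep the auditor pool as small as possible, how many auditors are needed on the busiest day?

4

Early-start (Task 1@1, Task 2@1, Task 3@1, Task 4@1, Task 5@1) gives peak 11: d1:11  d2:7  d3:5  d4:4  d5:0  d6:0  d7:0.
Shift Task 3→4, Task 4→3.
Schedule Task 1@1, Task 2@1, Task 3@4, Task 4@3, Task 5@1: d1:4  d2:3  d3:4  d4:4  d5:4  d6:4  d7:4 — peak 4.
Total auditor-days = 27 over 7 days ⇒ peak ≥ ⌈27/7⌉ = 4, so 4 is optimal.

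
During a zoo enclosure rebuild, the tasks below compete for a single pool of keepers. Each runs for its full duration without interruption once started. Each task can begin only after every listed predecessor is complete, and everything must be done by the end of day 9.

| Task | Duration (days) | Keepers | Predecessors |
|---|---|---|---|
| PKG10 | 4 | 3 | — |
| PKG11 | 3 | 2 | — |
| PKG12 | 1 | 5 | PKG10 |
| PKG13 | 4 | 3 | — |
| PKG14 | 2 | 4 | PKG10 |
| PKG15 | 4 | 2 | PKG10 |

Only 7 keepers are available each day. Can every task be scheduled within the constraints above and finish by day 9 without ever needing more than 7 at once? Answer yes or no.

Schedule PKG10@1, PKG11@5, PKG12@5, PKG13@1, PKG14@8, PKG15@6: d1:6  d2:6  d3:6  d4:6  d5:7  d6:4  d7:4  d8:6  d9:6 — peak 7 ≤ 7.

yes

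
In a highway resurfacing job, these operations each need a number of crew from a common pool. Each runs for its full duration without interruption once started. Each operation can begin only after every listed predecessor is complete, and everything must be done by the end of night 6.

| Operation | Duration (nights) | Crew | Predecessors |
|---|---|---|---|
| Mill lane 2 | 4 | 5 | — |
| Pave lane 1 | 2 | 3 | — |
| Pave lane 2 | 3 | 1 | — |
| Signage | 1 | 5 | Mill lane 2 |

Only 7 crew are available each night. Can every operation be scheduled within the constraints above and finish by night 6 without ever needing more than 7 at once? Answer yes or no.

The minimum achievable peak is 8; 7 < 8, so no feasible schedule stays within the cap.

no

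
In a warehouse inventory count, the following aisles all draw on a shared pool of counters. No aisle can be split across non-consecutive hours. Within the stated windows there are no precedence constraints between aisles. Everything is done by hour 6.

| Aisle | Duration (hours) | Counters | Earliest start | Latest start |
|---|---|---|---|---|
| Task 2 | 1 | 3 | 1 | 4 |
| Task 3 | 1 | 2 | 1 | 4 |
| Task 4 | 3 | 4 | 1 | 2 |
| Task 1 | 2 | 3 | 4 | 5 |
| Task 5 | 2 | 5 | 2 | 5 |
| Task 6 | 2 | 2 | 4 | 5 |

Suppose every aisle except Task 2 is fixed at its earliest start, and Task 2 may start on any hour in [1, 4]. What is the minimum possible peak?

Task 2@1: h1:9  h2:9  h3:9  h4:5  h5:5  h6:0 → peak 9
Task 2@2: h1:6  h2:12  h3:9  h4:5  h5:5  h6:0 → peak 12
Task 2@3: h1:6  h2:9  h3:12  h4:5  h5:5  h6:0 → peak 12
Task 2@4: h1:6  h2:9  h3:9  h4:8  h5:5  h6:0 → peak 9
Best is Task 2@1, peak 9.

9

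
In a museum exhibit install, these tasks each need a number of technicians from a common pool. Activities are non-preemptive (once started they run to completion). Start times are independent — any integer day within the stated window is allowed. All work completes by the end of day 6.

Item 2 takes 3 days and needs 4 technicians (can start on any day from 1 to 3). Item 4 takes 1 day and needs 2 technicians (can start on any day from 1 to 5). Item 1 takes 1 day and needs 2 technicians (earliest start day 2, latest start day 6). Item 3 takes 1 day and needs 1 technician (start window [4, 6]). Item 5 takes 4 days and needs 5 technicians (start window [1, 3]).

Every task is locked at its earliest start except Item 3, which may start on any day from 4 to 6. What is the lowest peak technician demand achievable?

11

Item 3@4: d1:11  d2:11  d3:9  d4:6  d5:0  d6:0 → peak 11
Item 3@5: d1:11  d2:11  d3:9  d4:5  d5:1  d6:0 → peak 11
Item 3@6: d1:11  d2:11  d3:9  d4:5  d5:0  d6:1 → peak 11
Best is Item 3@4, peak 11.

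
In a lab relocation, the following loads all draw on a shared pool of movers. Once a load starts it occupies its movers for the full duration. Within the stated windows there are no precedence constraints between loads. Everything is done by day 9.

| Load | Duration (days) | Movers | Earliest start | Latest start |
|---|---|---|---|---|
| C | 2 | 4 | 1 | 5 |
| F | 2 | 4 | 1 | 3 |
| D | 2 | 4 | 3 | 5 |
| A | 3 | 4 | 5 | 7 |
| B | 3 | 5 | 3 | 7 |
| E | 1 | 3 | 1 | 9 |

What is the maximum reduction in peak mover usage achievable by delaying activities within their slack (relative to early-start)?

Early-start peak: d1:11  d2:8  d3:9  d4:9  d5:9  d6:4  d7:4  d8:0  d9:0 ⇒ 11.
Leveled (C@1, F@1, D@3, A@5, B@3, E@6): d1:8  d2:8  d3:9  d4:9  d5:9  d6:7  d7:4  d8:0  d9:0 ⇒ 9.
Reduction 11 − 9 = 2.

2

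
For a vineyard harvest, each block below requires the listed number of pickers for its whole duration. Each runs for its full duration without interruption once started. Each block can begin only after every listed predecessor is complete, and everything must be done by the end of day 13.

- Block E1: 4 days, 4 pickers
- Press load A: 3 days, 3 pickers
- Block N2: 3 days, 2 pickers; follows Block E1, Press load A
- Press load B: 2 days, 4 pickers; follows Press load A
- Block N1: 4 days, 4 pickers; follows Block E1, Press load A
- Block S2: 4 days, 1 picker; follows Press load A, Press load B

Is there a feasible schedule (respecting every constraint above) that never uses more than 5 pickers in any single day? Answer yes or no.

The minimum achievable peak is 6; 5 < 6, so no feasible schedule stays within the cap.

no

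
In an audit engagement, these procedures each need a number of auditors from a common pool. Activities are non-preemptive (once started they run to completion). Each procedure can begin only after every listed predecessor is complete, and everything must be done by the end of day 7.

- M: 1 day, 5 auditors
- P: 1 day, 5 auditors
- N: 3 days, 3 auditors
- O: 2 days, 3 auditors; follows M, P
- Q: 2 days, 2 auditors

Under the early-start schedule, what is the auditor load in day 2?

At early start, day 2 has: N, O, Q.
Demand: 3 + 3 + 2 = 8.

8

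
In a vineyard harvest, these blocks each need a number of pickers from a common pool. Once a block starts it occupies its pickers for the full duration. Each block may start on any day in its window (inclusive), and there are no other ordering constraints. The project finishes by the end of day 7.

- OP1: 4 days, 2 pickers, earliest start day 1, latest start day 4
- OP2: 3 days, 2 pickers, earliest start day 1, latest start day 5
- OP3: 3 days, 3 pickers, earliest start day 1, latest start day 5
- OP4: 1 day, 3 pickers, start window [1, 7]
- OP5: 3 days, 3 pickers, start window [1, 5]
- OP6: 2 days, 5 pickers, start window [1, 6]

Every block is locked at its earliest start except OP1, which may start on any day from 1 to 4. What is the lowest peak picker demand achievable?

OP1@1: d1:18  d2:15  d3:10  d4:2  d5:0  d6:0  d7:0 → peak 18
OP1@2: d1:16  d2:15  d3:10  d4:2  d5:2  d6:0  d7:0 → peak 16
OP1@3: d1:16  d2:13  d3:10  d4:2  d5:2  d6:2  d7:0 → peak 16
OP1@4: d1:16  d2:13  d3:8  d4:2  d5:2  d6:2  d7:2 → peak 16
Best is OP1@2, peak 16.

16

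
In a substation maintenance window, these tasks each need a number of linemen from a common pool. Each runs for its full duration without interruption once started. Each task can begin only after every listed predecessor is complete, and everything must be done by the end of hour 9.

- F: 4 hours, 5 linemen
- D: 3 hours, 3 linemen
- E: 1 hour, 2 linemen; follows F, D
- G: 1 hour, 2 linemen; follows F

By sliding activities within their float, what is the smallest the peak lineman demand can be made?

5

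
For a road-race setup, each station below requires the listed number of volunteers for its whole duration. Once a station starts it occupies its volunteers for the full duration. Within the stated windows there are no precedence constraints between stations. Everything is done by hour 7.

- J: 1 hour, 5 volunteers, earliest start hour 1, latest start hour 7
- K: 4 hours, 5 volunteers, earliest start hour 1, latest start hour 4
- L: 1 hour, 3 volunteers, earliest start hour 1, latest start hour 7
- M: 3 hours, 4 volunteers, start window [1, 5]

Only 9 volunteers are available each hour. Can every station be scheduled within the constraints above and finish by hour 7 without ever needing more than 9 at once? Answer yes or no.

yes

Schedule J@1, K@2, L@1, M@2: h1:8  h2:9  h3:9  h4:9  h5:5  h6:0  h7:0 — peak 9 ≤ 9.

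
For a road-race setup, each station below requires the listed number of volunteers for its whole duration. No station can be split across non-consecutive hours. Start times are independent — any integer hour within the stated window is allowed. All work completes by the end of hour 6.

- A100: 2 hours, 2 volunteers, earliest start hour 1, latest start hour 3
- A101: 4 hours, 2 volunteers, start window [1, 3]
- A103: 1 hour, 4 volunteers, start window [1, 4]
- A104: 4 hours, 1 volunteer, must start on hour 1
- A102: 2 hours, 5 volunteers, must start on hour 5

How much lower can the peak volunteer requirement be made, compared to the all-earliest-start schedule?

Early-start peak: h1:9  h2:5  h3:3  h4:3  h5:5  h6:5 ⇒ 9.
Leveled (A100@1, A101@1, A103@3, A104@1, A102@5): h1:5  h2:5  h3:7  h4:3  h5:5  h6:5 ⇒ 7.
Reduction 9 − 7 = 2.

2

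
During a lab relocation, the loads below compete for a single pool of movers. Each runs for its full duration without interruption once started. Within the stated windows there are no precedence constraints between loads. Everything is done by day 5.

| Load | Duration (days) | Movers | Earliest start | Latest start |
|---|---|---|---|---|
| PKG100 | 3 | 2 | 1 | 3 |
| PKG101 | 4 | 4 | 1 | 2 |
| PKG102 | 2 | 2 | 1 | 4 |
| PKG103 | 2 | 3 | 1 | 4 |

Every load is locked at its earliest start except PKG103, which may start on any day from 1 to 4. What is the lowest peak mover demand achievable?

8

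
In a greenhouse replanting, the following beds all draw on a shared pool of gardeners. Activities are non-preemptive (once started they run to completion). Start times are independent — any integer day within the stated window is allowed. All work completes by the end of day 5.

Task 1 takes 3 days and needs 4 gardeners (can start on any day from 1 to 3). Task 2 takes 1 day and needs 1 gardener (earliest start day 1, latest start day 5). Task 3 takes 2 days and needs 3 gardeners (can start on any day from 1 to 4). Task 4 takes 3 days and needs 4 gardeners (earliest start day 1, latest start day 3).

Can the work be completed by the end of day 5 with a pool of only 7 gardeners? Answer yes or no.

The minimum achievable peak is 8; 7 < 8, so no feasible schedule stays within the cap.

no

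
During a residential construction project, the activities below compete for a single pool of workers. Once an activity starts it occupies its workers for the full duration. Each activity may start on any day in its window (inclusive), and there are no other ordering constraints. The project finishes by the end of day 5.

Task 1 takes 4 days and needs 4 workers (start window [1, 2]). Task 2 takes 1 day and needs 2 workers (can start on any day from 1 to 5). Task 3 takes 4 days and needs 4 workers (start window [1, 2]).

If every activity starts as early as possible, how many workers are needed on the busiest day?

10

Early-start schedule: Task 1@1, Task 2@1, Task 3@1.
Load per day: day 1: 10, day 2: 8, day 3: 8, day 4: 8, day 5: 0.
Peak is 10.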